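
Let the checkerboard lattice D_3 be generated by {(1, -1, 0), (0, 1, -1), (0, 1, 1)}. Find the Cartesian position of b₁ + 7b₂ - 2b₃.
(1, 4, -9)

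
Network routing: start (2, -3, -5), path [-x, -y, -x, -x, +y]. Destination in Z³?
(-1, -3, -5)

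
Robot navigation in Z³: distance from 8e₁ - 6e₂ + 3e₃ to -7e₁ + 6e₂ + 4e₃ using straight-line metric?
19.2354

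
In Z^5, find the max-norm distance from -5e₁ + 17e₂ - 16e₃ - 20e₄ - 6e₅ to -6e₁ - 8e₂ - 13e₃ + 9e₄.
29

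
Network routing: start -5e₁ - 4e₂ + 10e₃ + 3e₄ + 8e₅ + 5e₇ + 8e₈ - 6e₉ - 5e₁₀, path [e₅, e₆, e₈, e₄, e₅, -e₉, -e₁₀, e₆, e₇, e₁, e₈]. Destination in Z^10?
(-4, -4, 10, 4, 10, 2, 6, 10, -7, -6)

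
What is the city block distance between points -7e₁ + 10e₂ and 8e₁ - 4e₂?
29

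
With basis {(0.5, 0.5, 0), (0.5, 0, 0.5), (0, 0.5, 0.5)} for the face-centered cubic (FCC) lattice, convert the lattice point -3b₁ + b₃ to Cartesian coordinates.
(-1.5, -1, 0.5)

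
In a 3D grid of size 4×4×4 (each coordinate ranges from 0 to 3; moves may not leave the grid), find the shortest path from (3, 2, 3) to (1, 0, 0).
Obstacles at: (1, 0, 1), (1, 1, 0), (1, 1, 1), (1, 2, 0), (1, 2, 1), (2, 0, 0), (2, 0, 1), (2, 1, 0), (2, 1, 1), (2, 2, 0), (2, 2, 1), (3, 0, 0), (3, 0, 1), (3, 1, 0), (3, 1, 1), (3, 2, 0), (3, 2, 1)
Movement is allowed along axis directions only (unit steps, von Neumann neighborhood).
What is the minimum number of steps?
9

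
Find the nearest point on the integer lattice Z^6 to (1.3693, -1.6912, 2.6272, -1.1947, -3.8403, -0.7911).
(1, -2, 3, -1, -4, -1)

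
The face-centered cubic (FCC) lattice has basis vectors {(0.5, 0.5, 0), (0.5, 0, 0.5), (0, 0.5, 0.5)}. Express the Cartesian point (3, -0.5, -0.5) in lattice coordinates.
3b₁ + 3b₂ - 4b₃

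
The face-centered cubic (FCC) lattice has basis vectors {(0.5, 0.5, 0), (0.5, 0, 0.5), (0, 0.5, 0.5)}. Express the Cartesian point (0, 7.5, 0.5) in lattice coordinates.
7b₁ - 7b₂ + 8b₃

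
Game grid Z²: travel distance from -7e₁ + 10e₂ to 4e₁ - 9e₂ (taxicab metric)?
30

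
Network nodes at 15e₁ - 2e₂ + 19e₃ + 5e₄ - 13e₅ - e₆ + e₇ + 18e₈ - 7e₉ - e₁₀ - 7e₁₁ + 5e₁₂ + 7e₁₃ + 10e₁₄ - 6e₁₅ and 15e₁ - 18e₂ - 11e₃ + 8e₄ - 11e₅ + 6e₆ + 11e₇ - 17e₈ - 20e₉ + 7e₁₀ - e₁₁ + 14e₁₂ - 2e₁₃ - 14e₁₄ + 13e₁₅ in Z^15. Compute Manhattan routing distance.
191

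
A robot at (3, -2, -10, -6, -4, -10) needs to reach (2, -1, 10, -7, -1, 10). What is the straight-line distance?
28.4956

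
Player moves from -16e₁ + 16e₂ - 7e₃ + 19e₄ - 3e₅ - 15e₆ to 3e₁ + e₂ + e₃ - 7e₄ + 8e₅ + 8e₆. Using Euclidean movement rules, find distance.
44.4522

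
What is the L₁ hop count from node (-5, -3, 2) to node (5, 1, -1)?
17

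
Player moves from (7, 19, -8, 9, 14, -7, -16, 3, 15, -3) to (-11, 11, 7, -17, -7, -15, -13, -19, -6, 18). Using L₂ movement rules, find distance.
56.2939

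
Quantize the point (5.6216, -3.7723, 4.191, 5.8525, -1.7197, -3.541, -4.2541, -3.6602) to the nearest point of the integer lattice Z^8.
(6, -4, 4, 6, -2, -4, -4, -4)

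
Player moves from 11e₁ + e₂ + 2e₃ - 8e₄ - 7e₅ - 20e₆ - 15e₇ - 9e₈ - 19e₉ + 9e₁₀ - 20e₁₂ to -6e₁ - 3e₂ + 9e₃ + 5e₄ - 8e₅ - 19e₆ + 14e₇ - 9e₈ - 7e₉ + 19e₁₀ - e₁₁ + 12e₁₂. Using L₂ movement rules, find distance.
51.3323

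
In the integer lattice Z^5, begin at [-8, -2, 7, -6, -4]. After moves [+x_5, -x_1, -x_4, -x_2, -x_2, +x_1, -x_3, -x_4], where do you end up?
(-8, -4, 6, -8, -3)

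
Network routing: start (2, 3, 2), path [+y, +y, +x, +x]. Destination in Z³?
(4, 5, 2)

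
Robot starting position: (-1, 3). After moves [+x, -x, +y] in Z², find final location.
(-1, 4)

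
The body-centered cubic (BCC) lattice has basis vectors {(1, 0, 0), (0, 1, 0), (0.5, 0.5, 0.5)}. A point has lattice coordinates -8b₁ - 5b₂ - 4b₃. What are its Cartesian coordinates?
(-10, -7, -2)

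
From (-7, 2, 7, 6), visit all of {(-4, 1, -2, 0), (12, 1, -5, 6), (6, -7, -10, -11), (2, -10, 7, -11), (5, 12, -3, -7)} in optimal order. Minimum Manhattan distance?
132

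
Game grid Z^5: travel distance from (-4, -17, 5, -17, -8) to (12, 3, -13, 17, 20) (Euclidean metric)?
54.037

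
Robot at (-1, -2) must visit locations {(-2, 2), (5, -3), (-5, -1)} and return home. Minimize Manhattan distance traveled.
30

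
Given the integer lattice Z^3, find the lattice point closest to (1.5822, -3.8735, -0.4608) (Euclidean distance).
(2, -4, 0)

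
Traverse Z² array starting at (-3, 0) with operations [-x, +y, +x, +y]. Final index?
(-3, 2)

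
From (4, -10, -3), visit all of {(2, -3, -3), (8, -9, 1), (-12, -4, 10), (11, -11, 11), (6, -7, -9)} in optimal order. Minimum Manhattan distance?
83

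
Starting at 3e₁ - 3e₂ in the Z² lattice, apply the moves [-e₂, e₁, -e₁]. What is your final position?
(3, -4)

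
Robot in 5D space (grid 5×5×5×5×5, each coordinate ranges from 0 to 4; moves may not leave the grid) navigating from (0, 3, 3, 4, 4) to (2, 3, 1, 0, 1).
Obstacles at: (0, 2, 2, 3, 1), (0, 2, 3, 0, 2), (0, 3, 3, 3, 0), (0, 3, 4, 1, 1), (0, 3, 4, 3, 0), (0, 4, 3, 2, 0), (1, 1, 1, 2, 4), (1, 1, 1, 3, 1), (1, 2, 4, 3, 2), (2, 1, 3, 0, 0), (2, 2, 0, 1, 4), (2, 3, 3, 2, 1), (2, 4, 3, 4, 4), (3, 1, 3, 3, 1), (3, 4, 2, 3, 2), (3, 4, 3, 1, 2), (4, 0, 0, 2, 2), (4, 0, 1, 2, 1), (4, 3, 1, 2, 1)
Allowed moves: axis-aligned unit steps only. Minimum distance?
11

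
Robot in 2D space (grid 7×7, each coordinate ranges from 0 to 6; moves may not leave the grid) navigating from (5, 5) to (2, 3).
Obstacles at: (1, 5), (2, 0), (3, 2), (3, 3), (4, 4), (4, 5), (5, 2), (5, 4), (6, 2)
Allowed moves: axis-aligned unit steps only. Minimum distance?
7
(one shortest path: (5, 5) → (5, 6) → (4, 6) → (3, 6) → (2, 6) → (2, 5) → (2, 4) → (2, 3))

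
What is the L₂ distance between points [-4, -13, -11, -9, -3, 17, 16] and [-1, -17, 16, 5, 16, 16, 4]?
38.1576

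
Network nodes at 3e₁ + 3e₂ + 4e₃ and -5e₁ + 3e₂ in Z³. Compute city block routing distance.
12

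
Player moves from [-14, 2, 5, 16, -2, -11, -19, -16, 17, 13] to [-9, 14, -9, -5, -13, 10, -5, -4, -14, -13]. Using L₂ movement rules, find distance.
57.836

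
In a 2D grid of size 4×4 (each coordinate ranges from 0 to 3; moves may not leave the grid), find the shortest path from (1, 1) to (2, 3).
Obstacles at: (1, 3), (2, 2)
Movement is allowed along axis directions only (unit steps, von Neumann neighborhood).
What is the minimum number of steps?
5
(one shortest path: (1, 1) → (2, 1) → (3, 1) → (3, 2) → (3, 3) → (2, 3))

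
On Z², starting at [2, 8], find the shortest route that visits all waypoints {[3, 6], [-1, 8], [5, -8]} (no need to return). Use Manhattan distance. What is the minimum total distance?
25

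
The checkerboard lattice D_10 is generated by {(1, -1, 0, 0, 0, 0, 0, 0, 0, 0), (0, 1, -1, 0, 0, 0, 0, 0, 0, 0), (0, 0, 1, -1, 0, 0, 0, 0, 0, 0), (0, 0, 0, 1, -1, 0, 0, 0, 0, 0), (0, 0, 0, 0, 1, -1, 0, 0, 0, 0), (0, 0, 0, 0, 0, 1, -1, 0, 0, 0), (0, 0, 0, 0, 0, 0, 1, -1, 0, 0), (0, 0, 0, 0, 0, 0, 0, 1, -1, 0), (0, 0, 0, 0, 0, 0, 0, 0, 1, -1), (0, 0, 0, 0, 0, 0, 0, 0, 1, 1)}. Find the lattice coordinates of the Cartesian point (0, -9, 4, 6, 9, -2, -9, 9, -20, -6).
-9b₂ - 5b₃ + b₄ + 10b₅ + 8b₆ - b₇ + 8b₈ - 3b₉ - 9b₁₀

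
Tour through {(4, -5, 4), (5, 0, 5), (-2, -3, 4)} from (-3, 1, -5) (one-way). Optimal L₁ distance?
29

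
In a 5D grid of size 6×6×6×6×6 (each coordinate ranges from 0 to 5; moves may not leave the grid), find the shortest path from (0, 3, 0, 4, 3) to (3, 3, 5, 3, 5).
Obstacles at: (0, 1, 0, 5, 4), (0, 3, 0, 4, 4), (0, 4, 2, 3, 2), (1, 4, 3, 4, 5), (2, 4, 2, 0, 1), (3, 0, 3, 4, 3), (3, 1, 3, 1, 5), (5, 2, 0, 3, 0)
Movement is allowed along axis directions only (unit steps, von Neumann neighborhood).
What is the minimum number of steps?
11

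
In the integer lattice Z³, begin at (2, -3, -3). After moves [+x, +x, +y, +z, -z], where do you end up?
(4, -2, -3)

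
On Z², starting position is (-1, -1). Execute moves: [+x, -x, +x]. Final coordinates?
(0, -1)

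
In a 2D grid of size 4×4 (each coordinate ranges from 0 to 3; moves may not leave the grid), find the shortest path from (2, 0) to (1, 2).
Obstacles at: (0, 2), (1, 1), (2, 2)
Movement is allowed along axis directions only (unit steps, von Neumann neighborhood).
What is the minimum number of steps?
7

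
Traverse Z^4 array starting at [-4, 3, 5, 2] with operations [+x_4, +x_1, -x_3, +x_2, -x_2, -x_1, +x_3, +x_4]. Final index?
(-4, 3, 5, 4)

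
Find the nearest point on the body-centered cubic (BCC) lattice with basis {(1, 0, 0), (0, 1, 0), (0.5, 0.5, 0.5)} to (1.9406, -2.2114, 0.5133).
(1.5, -2.5, 0.5)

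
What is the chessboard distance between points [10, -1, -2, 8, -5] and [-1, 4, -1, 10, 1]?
11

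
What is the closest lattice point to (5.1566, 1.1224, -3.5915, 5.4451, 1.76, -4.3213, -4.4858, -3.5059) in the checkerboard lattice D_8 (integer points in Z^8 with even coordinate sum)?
(5, 1, -4, 5, 2, -4, -4, -3)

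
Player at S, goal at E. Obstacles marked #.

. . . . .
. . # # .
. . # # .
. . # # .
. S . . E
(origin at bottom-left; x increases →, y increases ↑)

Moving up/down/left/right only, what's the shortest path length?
3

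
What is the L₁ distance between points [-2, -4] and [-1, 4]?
9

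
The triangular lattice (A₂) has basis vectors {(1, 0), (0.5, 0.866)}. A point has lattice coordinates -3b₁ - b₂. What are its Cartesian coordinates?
(-3.5, -0.866)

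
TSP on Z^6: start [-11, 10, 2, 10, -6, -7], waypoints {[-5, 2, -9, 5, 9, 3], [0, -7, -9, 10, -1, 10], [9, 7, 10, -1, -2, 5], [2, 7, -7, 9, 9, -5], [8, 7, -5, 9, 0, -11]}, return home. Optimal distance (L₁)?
242
(one optimal route: (-11, 10, 2, 10, -6, -7) → (9, 7, 10, -1, -2, 5) → (0, -7, -9, 10, -1, 10) → (-5, 2, -9, 5, 9, 3) → (2, 7, -7, 9, 9, -5) → (8, 7, -5, 9, 0, -11) → (-11, 10, 2, 10, -6, -7))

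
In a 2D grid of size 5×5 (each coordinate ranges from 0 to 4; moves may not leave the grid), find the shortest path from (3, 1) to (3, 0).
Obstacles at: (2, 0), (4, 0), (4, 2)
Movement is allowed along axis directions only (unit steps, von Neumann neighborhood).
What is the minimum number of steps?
1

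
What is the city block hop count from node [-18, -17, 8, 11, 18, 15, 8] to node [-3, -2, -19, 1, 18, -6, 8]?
88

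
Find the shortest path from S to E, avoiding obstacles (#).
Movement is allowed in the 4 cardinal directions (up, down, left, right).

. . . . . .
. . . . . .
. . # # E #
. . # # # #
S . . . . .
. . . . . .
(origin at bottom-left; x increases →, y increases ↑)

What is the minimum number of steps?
8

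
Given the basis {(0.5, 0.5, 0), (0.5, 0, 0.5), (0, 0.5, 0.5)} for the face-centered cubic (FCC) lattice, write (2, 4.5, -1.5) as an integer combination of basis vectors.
8b₁ - 4b₂ + b₃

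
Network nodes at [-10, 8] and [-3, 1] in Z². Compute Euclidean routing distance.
9.89949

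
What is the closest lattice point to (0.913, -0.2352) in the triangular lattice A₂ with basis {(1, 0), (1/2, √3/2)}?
(1, 0)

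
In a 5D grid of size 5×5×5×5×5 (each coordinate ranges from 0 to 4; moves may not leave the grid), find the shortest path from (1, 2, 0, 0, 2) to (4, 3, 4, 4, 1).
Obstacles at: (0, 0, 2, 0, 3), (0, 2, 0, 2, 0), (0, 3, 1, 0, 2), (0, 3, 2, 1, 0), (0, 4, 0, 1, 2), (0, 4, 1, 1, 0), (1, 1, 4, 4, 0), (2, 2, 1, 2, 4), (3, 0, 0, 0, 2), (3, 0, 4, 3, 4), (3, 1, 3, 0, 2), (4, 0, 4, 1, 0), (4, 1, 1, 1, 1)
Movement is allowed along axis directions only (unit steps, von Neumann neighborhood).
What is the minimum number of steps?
13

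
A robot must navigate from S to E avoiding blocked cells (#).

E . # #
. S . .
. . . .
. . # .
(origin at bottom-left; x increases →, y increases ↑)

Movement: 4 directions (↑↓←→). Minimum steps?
2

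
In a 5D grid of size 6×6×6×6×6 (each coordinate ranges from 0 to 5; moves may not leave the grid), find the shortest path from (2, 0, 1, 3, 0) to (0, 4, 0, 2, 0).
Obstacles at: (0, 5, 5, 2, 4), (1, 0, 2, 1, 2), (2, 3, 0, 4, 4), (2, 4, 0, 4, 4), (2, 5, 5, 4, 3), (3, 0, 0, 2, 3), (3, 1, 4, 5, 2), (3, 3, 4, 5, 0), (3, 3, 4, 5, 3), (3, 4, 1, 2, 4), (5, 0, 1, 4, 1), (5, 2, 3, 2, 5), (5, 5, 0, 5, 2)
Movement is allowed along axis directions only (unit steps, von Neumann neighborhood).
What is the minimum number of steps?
8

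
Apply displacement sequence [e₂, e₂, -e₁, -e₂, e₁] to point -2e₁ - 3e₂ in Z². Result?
(-2, -2)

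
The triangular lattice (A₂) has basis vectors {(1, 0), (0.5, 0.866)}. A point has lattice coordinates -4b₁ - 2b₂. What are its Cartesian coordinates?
(-5, -1.732)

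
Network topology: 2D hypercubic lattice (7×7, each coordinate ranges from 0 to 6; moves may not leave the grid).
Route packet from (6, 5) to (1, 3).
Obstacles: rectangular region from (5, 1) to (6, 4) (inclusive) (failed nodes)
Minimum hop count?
7
(one shortest path: (6, 5) → (5, 5) → (4, 5) → (3, 5) → (2, 5) → (1, 5) → (1, 4) → (1, 3))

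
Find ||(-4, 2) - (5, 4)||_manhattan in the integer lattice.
11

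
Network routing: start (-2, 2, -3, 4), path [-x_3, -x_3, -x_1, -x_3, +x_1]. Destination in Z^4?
(-2, 2, -6, 4)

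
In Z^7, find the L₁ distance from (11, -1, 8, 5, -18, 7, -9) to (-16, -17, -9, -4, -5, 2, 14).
110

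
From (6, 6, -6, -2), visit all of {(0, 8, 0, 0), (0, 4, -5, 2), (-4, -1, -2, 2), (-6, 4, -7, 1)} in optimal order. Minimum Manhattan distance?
49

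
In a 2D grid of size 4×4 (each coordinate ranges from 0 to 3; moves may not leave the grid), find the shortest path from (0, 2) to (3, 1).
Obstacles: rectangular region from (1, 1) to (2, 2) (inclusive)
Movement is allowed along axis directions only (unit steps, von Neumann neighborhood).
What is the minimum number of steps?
6
(one shortest path: (0, 2) → (0, 1) → (0, 0) → (1, 0) → (2, 0) → (3, 0) → (3, 1))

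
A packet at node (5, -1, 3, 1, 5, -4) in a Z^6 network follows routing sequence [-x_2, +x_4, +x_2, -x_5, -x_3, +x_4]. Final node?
(5, -1, 2, 3, 4, -4)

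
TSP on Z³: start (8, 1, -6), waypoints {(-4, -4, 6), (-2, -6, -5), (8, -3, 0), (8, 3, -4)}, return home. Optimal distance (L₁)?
66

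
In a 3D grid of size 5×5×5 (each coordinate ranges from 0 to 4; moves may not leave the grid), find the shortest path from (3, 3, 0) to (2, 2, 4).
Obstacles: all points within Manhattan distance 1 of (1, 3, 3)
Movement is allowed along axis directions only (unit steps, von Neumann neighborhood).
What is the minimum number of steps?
6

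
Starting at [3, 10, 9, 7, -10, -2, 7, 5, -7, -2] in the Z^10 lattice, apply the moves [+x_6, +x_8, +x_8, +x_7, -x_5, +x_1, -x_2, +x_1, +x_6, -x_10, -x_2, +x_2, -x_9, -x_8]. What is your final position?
(5, 9, 9, 7, -11, 0, 8, 6, -8, -3)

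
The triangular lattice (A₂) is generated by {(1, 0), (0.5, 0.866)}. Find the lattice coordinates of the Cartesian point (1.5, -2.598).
3b₁ - 3b₂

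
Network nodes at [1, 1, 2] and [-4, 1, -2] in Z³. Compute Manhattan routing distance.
9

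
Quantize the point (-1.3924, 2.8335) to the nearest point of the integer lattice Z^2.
(-1, 3)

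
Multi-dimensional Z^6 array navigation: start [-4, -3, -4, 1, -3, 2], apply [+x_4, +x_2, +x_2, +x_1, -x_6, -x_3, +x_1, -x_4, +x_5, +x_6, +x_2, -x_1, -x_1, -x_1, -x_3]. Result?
(-5, 0, -6, 1, -2, 2)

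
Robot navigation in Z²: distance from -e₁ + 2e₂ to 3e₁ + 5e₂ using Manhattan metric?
7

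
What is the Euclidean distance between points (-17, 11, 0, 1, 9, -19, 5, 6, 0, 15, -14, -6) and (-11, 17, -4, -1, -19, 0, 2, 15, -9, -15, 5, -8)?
51.7011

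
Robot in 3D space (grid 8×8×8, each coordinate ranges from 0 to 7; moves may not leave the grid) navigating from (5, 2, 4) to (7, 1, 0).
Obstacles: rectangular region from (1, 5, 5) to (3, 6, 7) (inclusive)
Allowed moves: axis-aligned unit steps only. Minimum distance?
7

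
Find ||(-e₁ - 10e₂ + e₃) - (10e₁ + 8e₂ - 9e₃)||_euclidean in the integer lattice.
23.3452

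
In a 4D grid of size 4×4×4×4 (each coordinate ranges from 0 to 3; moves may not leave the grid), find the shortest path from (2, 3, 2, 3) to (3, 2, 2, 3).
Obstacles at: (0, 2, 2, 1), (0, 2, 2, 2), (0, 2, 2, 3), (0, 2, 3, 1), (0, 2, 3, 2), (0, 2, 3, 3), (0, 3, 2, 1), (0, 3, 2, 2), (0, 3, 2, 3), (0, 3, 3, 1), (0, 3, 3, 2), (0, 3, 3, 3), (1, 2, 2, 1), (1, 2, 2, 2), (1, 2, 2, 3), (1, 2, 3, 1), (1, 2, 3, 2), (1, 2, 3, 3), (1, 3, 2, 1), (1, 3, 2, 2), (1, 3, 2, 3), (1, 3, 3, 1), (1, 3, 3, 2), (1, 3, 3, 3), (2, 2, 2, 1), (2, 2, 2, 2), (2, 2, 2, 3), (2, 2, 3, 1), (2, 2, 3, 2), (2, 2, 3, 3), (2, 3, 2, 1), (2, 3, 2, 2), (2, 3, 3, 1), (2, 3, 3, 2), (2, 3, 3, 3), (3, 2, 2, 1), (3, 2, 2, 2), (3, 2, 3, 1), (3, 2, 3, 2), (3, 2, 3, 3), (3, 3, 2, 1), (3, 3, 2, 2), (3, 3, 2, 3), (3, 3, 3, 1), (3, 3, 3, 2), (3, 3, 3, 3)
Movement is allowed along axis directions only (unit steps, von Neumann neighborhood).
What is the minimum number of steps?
4
(one shortest path: (2, 3, 2, 3) → (2, 3, 1, 3) → (3, 3, 1, 3) → (3, 2, 1, 3) → (3, 2, 2, 3))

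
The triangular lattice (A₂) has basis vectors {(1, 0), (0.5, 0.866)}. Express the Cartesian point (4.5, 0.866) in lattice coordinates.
4b₁ + b₂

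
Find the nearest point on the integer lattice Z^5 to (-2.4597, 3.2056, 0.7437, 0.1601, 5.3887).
(-2, 3, 1, 0, 5)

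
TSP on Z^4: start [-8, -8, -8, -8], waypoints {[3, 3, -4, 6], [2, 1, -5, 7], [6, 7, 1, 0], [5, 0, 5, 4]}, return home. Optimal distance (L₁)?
120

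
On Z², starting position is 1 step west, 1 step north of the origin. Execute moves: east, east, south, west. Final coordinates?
(0, 0)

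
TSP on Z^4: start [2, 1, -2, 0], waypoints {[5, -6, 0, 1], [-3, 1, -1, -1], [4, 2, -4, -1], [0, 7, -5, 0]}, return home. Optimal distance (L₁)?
60
(one optimal route: (2, 1, -2, 0) → (5, -6, 0, 1) → (4, 2, -4, -1) → (0, 7, -5, 0) → (-3, 1, -1, -1) → (2, 1, -2, 0))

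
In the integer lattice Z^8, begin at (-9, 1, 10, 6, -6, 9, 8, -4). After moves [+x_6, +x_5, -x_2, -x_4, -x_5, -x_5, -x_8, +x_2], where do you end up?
(-9, 1, 10, 5, -7, 10, 8, -5)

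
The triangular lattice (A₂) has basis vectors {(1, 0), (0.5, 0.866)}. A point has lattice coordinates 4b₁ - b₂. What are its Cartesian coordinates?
(3.5, -0.866)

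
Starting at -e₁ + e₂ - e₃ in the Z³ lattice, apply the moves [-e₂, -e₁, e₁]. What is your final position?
(-1, 0, -1)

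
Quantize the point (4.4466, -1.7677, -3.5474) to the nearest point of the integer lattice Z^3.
(4, -2, -4)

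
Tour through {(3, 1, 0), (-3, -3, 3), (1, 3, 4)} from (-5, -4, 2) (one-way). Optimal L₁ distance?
23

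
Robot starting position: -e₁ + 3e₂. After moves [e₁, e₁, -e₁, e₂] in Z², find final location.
(0, 4)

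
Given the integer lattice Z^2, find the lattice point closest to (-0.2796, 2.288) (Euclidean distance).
(0, 2)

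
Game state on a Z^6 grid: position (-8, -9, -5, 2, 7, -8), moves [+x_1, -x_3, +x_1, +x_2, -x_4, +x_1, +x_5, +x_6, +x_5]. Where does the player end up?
(-5, -8, -6, 1, 9, -7)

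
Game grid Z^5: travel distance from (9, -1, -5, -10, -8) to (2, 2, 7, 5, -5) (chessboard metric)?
15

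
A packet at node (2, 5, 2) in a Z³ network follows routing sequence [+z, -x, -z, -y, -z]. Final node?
(1, 4, 1)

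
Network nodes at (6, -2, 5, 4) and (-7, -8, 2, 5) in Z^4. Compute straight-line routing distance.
14.6629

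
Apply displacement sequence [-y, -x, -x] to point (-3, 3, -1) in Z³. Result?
(-5, 2, -1)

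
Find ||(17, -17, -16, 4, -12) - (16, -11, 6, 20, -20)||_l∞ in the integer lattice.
22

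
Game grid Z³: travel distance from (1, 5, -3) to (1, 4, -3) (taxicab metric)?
1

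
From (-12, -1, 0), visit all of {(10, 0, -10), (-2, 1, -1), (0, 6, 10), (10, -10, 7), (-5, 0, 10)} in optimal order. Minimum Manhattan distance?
95
(one optimal route: (-12, -1, 0) → (-2, 1, -1) → (-5, 0, 10) → (0, 6, 10) → (10, -10, 7) → (10, 0, -10))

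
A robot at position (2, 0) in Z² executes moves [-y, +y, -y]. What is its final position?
(2, -1)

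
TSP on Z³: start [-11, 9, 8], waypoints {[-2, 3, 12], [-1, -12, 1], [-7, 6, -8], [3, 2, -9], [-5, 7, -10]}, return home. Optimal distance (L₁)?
116
(one optimal route: (-11, 9, 8) → (-2, 3, 12) → (-1, -12, 1) → (3, 2, -9) → (-5, 7, -10) → (-7, 6, -8) → (-11, 9, 8))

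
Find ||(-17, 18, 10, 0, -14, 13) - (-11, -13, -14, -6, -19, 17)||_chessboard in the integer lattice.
31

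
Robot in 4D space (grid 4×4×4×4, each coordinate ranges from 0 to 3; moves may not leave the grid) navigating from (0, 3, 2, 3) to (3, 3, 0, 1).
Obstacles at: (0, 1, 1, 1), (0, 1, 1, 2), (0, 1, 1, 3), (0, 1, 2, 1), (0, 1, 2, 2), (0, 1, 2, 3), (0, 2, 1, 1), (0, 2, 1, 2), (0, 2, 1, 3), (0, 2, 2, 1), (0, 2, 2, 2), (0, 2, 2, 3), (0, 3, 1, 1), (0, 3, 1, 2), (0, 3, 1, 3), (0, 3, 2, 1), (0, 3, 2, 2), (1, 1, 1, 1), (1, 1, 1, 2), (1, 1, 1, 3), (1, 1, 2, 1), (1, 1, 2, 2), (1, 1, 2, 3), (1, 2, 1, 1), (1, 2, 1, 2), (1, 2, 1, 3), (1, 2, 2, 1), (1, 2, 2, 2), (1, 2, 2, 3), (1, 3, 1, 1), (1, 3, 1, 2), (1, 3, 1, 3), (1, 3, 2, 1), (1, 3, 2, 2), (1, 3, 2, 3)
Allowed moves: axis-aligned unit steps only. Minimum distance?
9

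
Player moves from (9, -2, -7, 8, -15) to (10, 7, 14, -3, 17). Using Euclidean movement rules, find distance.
40.8412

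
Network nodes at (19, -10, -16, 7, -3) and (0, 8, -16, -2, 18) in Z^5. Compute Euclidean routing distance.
34.7419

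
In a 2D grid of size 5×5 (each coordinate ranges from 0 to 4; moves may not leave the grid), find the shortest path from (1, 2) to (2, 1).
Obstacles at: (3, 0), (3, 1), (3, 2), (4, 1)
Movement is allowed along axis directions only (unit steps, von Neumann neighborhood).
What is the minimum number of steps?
2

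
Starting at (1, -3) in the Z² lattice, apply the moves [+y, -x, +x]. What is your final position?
(1, -2)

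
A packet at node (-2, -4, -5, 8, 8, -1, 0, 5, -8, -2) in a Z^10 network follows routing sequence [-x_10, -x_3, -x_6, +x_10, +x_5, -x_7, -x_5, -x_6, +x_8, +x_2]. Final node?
(-2, -3, -6, 8, 8, -3, -1, 6, -8, -2)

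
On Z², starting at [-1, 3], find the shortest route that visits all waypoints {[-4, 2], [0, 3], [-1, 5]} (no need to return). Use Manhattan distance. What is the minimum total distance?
10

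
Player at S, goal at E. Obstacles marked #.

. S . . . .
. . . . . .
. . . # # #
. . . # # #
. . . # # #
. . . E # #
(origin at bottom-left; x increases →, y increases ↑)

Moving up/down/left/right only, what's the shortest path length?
7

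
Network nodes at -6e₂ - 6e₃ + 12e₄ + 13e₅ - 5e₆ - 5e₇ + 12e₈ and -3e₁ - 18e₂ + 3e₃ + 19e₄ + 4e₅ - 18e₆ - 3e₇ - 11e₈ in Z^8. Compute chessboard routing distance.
23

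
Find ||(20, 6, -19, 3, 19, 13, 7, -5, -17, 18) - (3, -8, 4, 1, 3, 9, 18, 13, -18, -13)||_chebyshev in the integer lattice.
31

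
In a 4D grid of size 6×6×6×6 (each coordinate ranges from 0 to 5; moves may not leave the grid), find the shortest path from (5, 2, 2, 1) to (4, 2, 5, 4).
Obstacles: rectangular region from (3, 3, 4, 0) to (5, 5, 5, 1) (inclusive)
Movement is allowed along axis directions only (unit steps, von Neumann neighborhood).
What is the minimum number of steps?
7
(one shortest path: (5, 2, 2, 1) → (4, 2, 2, 1) → (4, 2, 3, 1) → (4, 2, 4, 1) → (4, 2, 5, 1) → (4, 2, 5, 2) → (4, 2, 5, 3) → (4, 2, 5, 4))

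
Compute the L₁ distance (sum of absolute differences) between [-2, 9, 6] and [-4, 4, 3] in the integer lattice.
10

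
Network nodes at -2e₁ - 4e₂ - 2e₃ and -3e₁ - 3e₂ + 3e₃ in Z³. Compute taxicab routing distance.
7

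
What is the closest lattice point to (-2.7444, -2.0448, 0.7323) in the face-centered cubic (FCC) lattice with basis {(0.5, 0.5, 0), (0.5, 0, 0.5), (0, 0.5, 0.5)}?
(-2.5, -2, 0.5)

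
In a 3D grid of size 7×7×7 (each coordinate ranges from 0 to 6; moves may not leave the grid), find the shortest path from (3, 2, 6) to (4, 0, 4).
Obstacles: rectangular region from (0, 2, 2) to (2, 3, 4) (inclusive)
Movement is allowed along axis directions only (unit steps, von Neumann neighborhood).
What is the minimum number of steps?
5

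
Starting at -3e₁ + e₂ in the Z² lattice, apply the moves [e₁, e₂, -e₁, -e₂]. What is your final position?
(-3, 1)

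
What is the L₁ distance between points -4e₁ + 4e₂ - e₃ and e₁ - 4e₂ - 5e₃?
17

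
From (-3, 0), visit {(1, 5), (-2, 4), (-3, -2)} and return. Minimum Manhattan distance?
22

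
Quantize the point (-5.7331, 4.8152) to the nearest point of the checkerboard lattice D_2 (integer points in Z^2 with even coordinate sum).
(-5, 5)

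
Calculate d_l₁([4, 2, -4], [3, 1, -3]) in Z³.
3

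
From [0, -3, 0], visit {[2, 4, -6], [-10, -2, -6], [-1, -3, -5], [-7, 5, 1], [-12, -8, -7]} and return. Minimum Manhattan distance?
82
(one optimal route: (0, -3, 0) → (2, 4, -6) → (-7, 5, 1) → (-10, -2, -6) → (-12, -8, -7) → (-1, -3, -5) → (0, -3, 0))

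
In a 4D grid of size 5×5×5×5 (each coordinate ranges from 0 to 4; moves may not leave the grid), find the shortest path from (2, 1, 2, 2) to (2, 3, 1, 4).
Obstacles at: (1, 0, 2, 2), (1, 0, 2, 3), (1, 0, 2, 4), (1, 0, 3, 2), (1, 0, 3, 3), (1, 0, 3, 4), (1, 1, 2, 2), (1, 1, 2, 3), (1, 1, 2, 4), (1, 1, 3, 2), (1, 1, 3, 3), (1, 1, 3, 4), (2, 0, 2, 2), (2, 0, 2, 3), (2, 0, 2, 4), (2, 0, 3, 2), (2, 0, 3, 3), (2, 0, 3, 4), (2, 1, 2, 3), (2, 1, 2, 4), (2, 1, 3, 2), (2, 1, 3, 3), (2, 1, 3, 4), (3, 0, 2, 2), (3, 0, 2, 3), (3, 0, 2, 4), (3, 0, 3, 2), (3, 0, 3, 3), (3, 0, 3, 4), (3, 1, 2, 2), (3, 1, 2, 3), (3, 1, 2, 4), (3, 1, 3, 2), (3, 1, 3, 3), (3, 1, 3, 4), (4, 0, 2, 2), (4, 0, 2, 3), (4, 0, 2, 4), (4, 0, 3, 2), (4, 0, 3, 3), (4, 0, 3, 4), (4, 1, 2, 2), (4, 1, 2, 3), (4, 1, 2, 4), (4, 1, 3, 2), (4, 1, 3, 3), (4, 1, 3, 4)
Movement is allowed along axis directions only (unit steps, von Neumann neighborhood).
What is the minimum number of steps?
5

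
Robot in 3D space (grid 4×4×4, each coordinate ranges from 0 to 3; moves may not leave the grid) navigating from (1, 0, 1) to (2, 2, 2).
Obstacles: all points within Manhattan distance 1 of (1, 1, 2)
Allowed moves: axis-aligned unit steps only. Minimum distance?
4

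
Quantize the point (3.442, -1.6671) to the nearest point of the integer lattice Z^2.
(3, -2)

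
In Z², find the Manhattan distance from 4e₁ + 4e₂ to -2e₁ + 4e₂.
6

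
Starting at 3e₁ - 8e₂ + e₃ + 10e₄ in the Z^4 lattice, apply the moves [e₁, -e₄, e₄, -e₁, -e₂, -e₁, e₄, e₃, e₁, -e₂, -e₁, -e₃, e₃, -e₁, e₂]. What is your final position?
(1, -9, 2, 11)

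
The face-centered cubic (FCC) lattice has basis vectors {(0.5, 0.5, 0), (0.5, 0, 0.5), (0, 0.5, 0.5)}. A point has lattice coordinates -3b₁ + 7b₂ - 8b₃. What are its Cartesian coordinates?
(2, -5.5, -0.5)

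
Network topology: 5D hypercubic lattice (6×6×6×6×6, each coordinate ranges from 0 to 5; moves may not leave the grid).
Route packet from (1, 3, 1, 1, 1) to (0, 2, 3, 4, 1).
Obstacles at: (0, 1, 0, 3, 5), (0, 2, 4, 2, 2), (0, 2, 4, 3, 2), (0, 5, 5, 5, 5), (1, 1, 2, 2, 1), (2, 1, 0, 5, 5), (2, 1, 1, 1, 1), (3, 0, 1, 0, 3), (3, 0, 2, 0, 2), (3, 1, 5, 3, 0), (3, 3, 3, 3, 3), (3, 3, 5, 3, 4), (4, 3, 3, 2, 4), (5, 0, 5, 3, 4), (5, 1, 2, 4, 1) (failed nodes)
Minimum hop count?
7
(one shortest path: (1, 3, 1, 1, 1) → (0, 3, 1, 1, 1) → (0, 2, 1, 1, 1) → (0, 2, 2, 1, 1) → (0, 2, 3, 1, 1) → (0, 2, 3, 2, 1) → (0, 2, 3, 3, 1) → (0, 2, 3, 4, 1))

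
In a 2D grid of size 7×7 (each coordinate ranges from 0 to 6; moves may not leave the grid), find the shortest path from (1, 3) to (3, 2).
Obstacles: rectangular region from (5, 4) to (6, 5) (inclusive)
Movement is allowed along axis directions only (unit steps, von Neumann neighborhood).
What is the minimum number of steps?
3
(one shortest path: (1, 3) → (2, 3) → (3, 3) → (3, 2))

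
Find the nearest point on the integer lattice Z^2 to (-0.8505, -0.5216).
(-1, -1)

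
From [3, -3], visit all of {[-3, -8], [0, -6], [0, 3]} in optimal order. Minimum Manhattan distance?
23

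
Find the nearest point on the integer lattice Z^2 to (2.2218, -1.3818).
(2, -1)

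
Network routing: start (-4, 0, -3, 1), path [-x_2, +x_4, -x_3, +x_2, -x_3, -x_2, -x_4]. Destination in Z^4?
(-4, -1, -5, 1)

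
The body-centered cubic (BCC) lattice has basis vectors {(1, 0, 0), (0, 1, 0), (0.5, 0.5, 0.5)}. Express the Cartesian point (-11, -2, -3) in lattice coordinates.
-8b₁ + b₂ - 6b₃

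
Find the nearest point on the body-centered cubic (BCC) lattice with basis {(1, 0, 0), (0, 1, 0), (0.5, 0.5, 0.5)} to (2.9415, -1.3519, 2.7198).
(3, -1, 3)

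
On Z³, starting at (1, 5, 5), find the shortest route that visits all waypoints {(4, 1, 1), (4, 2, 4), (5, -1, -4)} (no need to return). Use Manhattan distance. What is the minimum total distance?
19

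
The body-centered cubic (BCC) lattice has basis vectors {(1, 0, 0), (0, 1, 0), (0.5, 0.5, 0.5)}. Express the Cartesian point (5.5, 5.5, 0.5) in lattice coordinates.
5b₁ + 5b₂ + b₃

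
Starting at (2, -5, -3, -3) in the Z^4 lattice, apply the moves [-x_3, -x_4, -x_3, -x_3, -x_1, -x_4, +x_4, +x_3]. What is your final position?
(1, -5, -5, -4)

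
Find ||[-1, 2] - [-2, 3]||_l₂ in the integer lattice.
1.41421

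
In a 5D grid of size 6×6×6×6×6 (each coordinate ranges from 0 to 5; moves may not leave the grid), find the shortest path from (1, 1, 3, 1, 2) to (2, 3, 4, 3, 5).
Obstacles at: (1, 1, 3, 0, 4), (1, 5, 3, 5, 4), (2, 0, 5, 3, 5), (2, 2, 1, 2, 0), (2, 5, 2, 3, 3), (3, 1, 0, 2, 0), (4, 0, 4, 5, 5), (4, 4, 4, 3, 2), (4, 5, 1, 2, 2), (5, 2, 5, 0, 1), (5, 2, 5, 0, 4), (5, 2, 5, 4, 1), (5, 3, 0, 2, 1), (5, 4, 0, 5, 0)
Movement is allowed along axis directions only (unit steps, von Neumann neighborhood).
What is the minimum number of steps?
9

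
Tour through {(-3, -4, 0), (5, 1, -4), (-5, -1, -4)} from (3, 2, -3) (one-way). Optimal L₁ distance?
25
(one optimal route: (3, 2, -3) → (5, 1, -4) → (-5, -1, -4) → (-3, -4, 0))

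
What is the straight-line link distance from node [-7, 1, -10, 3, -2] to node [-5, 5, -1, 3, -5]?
10.4881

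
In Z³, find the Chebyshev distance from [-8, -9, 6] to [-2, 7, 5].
16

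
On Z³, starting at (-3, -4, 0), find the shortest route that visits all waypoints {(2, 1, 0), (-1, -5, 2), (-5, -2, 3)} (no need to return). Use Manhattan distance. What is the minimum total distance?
26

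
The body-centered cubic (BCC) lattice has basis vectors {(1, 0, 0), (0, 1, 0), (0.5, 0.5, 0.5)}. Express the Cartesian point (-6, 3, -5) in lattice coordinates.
-b₁ + 8b₂ - 10b₃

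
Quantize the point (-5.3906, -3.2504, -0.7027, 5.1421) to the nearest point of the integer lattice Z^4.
(-5, -3, -1, 5)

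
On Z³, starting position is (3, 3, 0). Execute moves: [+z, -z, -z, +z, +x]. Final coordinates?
(4, 3, 0)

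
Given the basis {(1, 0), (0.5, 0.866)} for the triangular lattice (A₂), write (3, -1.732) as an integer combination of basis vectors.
4b₁ - 2b₂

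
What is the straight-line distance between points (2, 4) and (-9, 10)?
12.53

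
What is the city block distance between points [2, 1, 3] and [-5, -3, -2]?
16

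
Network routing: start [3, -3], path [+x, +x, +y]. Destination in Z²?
(5, -2)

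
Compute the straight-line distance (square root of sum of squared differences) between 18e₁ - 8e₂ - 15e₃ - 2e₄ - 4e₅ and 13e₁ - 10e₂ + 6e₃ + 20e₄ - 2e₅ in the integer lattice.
30.9516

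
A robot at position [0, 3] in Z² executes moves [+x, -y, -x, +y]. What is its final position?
(0, 3)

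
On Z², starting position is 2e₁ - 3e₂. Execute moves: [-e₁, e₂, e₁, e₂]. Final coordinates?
(2, -1)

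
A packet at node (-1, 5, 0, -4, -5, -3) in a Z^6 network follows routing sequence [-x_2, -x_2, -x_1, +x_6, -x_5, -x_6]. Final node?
(-2, 3, 0, -4, -6, -3)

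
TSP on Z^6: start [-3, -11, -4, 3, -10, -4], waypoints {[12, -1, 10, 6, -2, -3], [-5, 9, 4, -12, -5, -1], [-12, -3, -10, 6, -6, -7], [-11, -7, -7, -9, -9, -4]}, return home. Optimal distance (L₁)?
212
(one optimal route: (-3, -11, -4, 3, -10, -4) → (12, -1, 10, 6, -2, -3) → (-5, 9, 4, -12, -5, -1) → (-11, -7, -7, -9, -9, -4) → (-12, -3, -10, 6, -6, -7) → (-3, -11, -4, 3, -10, -4))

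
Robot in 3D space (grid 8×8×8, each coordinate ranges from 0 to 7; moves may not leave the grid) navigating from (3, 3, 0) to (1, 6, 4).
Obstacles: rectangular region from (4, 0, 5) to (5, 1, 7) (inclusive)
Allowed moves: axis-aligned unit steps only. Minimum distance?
9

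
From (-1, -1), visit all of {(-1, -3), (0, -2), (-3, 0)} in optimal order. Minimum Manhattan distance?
9
(one optimal route: (-1, -1) → (-1, -3) → (0, -2) → (-3, 0))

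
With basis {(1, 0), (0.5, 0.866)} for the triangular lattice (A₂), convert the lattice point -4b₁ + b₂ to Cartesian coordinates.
(-3.5, 0.866)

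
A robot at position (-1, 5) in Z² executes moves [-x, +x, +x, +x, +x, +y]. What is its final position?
(2, 6)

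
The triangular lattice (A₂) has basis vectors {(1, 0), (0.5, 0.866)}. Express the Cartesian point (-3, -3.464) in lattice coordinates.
-b₁ - 4b₂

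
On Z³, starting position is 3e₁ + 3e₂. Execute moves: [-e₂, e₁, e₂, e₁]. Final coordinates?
(5, 3, 0)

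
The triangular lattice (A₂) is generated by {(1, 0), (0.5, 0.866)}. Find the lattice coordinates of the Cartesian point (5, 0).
5b₁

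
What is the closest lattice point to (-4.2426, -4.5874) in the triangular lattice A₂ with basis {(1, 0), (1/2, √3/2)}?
(-4.5, -4.33)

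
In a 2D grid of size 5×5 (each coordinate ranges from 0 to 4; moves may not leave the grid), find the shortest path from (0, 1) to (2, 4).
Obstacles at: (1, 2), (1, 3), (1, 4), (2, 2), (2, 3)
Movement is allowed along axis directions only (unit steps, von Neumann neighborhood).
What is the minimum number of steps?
7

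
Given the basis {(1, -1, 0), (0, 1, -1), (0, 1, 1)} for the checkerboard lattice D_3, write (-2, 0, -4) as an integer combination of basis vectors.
-2b₁ + b₂ - 3b₃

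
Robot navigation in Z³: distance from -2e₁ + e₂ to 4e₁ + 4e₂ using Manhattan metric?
9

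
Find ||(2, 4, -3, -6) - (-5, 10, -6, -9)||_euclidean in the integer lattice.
10.1489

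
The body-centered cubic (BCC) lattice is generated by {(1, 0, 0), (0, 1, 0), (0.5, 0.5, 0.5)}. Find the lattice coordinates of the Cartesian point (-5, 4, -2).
-3b₁ + 6b₂ - 4b₃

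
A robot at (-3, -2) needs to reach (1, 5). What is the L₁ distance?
11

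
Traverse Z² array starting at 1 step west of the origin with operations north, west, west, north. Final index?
(-3, 2)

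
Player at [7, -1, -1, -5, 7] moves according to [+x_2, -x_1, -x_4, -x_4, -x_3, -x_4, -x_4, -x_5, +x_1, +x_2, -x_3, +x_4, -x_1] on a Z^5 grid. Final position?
(6, 1, -3, -8, 6)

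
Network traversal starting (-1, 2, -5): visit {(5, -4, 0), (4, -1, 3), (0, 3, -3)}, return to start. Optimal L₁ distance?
42
(one optimal route: (-1, 2, -5) → (5, -4, 0) → (4, -1, 3) → (0, 3, -3) → (-1, 2, -5))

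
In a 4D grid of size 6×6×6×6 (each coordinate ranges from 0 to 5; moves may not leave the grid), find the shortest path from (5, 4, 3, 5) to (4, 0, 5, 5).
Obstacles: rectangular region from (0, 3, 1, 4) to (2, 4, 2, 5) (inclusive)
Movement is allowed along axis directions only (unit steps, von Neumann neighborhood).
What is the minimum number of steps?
7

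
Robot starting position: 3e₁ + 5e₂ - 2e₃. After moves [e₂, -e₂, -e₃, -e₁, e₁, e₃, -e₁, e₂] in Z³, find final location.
(2, 6, -2)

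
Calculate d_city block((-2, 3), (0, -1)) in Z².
6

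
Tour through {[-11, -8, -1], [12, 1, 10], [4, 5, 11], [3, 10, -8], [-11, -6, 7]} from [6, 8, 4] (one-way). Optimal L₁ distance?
98
(one optimal route: (6, 8, 4) → (3, 10, -8) → (4, 5, 11) → (12, 1, 10) → (-11, -6, 7) → (-11, -8, -1))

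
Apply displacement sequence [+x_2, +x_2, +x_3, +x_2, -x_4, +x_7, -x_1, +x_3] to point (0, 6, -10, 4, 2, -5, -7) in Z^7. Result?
(-1, 9, -8, 3, 2, -5, -6)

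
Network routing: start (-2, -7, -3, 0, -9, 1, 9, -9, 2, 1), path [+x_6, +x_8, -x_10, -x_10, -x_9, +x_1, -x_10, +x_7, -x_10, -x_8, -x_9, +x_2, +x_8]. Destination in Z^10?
(-1, -6, -3, 0, -9, 2, 10, -8, 0, -3)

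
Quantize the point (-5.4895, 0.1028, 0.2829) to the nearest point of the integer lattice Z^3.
(-5, 0, 0)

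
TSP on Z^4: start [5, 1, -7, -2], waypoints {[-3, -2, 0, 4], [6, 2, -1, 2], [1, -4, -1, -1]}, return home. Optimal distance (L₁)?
56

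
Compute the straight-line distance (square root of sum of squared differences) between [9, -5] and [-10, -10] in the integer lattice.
19.6469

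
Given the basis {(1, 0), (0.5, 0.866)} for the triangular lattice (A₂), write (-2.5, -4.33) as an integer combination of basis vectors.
-5b₂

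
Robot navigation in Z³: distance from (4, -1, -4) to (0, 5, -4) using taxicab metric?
10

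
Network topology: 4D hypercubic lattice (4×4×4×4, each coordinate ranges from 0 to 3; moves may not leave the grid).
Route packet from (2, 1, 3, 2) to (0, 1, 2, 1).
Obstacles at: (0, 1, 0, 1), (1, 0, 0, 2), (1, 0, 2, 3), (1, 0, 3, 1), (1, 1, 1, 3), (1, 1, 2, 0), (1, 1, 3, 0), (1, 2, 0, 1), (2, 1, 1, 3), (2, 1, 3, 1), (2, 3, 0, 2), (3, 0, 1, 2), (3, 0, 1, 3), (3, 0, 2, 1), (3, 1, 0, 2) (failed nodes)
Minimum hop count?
4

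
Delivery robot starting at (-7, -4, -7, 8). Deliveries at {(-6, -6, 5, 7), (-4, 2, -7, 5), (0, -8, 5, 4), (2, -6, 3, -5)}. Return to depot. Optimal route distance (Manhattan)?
88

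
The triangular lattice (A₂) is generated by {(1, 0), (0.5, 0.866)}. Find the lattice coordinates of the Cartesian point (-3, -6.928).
b₁ - 8b₂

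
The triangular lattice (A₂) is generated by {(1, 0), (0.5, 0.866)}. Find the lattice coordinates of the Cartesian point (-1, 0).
-b₁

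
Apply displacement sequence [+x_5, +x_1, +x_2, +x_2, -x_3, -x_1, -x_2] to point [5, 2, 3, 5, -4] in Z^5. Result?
(5, 3, 2, 5, -3)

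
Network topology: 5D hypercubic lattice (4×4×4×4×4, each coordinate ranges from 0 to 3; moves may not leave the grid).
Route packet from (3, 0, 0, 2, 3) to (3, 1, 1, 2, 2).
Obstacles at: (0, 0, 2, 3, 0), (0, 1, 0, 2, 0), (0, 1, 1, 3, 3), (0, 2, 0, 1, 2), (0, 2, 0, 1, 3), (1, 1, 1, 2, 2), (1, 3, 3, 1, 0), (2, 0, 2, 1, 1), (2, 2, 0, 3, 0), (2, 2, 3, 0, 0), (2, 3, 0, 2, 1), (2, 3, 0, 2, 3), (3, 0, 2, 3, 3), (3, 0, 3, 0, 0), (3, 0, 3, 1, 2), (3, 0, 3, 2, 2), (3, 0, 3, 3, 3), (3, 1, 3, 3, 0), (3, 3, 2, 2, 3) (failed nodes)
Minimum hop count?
3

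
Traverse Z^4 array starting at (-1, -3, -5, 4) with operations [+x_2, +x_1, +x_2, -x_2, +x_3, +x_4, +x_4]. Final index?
(0, -2, -4, 6)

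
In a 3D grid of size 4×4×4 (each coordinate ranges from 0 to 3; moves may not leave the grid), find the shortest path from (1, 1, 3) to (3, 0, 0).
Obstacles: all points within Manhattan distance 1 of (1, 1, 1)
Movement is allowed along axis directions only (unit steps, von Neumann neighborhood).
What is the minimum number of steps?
6
(one shortest path: (1, 1, 3) → (2, 1, 3) → (3, 1, 3) → (3, 0, 3) → (3, 0, 2) → (3, 0, 1) → (3, 0, 0))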